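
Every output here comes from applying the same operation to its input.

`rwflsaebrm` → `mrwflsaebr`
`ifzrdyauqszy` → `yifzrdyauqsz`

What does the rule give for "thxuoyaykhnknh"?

The rule is to move the last character to the front.
For "thxuoyaykhnknh" the result is "hthxuoyaykhnkn".

hthxuoyaykhnkn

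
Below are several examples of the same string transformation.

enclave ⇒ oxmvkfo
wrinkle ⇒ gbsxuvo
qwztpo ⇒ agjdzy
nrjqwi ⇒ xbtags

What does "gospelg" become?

Looking at the pairs, the operation is to shift every letter 10 places forward in the alphabet (wrapping around).
So "gospelg" becomes "qyczovq".

qyczovq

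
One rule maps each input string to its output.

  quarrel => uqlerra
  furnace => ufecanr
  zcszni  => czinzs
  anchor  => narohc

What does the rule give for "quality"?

The pattern: move the first 2 characters to the end (rotate left by 2), then reverse the string.
Starting from "quality": after the first operation, "alityqu"; after the second, "uqytila".

uqytila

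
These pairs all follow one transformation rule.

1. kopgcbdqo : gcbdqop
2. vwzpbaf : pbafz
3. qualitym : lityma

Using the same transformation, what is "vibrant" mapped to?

What's happening: delete the first 2 characters, then move the first character to the end.
On "vibrant": the first step gives "brant", and the second then gives "rantb".

rantb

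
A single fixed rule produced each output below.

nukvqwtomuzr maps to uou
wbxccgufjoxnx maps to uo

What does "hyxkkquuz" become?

What's happening: keep only the vowels.
Applying that to "hyxkkquuz" gives "uu".

uu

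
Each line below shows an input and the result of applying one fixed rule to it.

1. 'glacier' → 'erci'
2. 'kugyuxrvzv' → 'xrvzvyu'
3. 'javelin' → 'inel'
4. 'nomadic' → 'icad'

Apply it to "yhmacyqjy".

The rule is to delete the first 3 characters, then move the first 2 characters to the end (rotate left by 2).
Applying both steps to "yhmacyqjy": "acyqjy", then "yqjyac".

yqjyac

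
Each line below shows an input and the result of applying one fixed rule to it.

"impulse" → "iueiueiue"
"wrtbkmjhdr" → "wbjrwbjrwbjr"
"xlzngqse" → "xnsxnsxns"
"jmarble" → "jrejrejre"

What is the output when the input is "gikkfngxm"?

Looking at the pairs, the operation is to keep one character in every 3, starting at position 1 (positions 1st, 4th, 7th, ...), then write the whole string 3 times in a row.
Working it through for "gikkfngxm": intermediate "gkg", final "gkggkggkg".
(Check on "impulse": → "iue" → "iueiueiue" ✓)

gkggkggkg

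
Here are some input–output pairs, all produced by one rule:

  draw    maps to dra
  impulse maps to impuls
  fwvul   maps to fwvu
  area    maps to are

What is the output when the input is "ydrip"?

Each output is the input with this applied: delete the last character.
Applying that to "ydrip" gives "ydri".

ydri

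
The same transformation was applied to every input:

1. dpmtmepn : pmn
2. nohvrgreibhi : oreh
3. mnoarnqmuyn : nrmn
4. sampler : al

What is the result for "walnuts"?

au

Rule — keep one character in every 3, starting at position 2 (positions 2nd, 5th, 8th, ...).
For "walnuts" the result is "au".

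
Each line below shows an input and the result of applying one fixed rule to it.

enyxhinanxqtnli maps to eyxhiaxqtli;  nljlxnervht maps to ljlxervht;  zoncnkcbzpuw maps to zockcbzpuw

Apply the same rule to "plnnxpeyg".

The rule is to remove every "n".
"plnnxpeyg" → "plxpeyg".

plxpeyg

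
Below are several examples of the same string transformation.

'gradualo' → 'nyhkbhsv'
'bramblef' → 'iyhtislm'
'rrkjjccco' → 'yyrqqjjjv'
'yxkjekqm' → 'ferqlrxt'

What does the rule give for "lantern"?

shualyu

Looking at the pairs, the operation is to shift every letter 7 places forward in the alphabet (wrapping around).
On "lantern" that produces "shualyu".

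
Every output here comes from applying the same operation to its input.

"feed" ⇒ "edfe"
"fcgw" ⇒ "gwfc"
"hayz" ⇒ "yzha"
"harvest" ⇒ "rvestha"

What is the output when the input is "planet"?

anetpl

The pattern: move the first 2 characters to the end (rotate left by 2).
So "planet" becomes "anetpl".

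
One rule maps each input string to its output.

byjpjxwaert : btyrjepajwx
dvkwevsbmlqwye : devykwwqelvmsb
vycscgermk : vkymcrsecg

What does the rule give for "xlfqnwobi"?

xilbfoqwn

The pattern: take characters alternately from the front and the back (1st, last, 2nd, 2nd-last, ...).
Doing the same to "xlfqnwobi": "xilbfoqwn".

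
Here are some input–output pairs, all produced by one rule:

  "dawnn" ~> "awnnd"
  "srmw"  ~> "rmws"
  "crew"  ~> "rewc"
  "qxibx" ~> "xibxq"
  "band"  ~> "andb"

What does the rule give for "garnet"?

arnetg

The rule is to move the first character to the end.
"garnet" → "arnetg".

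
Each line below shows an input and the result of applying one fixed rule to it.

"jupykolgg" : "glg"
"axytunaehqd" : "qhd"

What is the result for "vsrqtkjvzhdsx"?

sdx

The pattern: swap each adjacent pair of characters (1↔2, 3↔4, ...), then keep only the last 3 characters.
"vsrqtkjvzhdsx" → "sdx".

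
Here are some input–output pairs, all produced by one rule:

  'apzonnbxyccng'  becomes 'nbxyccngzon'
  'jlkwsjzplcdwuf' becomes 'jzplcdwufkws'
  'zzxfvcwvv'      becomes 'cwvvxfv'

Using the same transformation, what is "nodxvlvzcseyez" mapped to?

lvzcseyezdxv

The rule is to delete the first 2 characters, then move the first 3 characters to the end (rotate left by 3).
Starting from "nodxvlvzcseyez": after the first operation, "dxvlvzcseyez"; after the second, "lvzcseyezdxv".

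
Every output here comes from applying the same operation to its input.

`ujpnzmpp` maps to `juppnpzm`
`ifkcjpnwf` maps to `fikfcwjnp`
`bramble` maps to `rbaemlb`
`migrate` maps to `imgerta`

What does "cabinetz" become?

In each case the input is transformed by: move the first character to the end, then take characters alternately from the front and the back (1st, last, 2nd, 2nd-last, ...).
So "cabinetz" becomes "acbzitne".
(Check on "migrate": → "igratem" → "imgerta" ✓)

acbzitne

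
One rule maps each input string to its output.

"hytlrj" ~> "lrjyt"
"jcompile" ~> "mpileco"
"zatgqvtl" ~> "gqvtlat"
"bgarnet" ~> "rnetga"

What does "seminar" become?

The rule is to delete the first character, then move the first 2 characters to the end (rotate left by 2).
Working it through for "seminar": intermediate "eminar", final "inarem".

inarem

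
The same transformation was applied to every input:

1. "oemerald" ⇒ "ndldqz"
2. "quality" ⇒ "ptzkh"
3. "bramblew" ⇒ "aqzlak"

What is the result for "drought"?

cqntf

Looking at the pairs, the operation is to shift every letter 1 place backward in the alphabet (wrapping around), then delete the last 2 characters.
Starting from "drought": after the first operation, "cqntfgs"; after the second, "cqntf".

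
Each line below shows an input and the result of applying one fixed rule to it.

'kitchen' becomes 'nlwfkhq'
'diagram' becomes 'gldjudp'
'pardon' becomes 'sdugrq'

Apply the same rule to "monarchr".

The rule is to shift every letter 3 places forward in the alphabet (wrapping around).
On "monarchr" that produces "prqdufku".

prqdufku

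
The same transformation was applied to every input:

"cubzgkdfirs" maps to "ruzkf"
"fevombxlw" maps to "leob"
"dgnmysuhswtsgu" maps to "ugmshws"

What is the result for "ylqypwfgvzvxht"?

tlywgzx

The transformation: keep every other character starting from the second (positions 2nd, 4th, 6th, ...), then move the last character to the front.
Starting from "ylqypwfgvzvxht": after the first operation, "lywgzxt"; after the second, "tlywgzx".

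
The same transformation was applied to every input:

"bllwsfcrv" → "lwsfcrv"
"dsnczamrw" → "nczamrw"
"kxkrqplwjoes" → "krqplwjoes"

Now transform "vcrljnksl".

rljnksl

The transformation: delete the first 2 characters.
So "vcrljnksl" becomes "rljnksl".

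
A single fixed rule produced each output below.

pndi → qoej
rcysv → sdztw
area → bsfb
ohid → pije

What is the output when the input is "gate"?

hbuf

What's happening: shift every letter 1 place forward in the alphabet (wrapping around).
On "gate" that produces "hbuf".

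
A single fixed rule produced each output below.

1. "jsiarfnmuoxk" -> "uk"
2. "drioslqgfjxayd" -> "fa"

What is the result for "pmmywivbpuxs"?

The rule is to keep one character in every 3, starting at position 3 (positions 3rd, 6th, 9th, ...), then delete the first 2 characters.
Applying both steps to "pmmywivbpuxs": "mips", then "ps".

ps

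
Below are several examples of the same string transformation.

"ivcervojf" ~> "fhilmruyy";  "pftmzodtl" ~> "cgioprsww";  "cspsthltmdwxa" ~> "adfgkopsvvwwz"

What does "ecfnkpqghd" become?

fghijknqst

The rule is to shift every letter 3 places forward in the alphabet (wrapping around), then sort the characters into alphabetical order.
For "ecfnkpqghd" the result is "fghijknqst".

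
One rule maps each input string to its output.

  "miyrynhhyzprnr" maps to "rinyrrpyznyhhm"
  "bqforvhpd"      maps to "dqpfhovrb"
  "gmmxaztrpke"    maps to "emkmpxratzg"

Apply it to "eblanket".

tbelkane

The transformation: take characters alternately from the front and the back (1st, last, 2nd, 2nd-last, ...), then move the first character to the end.
Starting from "eblanket": after the first operation, "etbelkan"; after the second, "tbelkane".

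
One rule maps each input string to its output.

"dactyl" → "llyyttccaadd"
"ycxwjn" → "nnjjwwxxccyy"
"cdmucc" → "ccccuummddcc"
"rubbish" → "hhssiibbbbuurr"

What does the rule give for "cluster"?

rreettssuullcc

In each case the input is transformed by: reverse the string, then double every character.
Applying both steps to "cluster": "retsulc", then "rreettssuullcc".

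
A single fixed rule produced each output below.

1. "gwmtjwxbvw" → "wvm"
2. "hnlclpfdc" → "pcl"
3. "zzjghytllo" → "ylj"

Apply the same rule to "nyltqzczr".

zrl

In each case the input is transformed by: keep one character in every 3, starting at position 3 (positions 3rd, 6th, 9th, ...), then move the first character to the end.
"nyltqzczr" → "lzr" → "zrl".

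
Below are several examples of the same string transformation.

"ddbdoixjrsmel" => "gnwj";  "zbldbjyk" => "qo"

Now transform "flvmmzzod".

What's happening: shift every letter 5 places forward in the alphabet (wrapping around), then keep one character in every 3, starting at position 3 (positions 3rd, 6th, 9th, ...).
Starting from "flvmmzzod": after the first operation, "kqarreeti"; after the second, "aei".

aei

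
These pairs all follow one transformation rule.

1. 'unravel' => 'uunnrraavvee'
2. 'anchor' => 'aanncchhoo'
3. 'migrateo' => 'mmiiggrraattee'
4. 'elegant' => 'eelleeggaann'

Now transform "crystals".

In each case the input is transformed by: delete the last character, then double every character.
Applying both steps to "crystals": "crystal", then "ccrryyssttaall".

ccrryyssttaall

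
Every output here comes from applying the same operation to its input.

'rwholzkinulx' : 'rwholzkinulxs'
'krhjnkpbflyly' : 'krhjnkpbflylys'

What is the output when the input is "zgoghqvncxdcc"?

The transformation: append "s".
On "zgoghqvncxdcc" that produces "zgoghqvncxdccs".

zgoghqvncxdccs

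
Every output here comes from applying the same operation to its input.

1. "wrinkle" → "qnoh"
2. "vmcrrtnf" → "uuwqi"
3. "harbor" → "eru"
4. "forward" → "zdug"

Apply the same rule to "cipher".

Each output is the input with this applied: shift every letter 3 places forward in the alphabet (wrapping around), then delete the first 3 characters.
"cipher" → "flskhu" → "khu".

khu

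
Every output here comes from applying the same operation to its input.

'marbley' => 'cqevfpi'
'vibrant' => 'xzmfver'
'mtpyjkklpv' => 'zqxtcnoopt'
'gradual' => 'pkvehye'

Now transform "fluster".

The pattern: move the last character to the front, then shift every letter 4 places forward in the alphabet (wrapping around).
"fluster" → "rfluste" → "vjpywxi".

vjpywxi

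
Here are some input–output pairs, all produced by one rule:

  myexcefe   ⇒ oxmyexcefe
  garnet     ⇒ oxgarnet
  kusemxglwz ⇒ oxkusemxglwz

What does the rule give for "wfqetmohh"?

oxwfqetmohh

Looking at the pairs, the operation is to prepend "ox".
For "wfqetmohh" the result is "oxwfqetmohh".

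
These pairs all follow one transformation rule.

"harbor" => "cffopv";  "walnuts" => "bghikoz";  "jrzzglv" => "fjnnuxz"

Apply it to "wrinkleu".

bfikswyz

The transformation: shift every letter 12 places backward in the alphabet (wrapping around), then sort the characters into alphabetical order.
Starting from "wrinkleu": after the first operation, "kfwbyzsi"; after the second, "bfikswyz".
(Check on "walnuts": → "kozbihg" → "bghikoz" ✓)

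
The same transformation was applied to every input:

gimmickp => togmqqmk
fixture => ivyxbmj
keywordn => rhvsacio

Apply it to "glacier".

Rule — shift every letter 4 places forward in the alphabet (wrapping around), then reverse the string.
On "glacier" that produces "vimgepk".

vimgepk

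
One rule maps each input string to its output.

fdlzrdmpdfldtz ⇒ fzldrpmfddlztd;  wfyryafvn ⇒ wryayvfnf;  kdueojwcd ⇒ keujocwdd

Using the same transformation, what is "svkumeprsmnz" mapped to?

In each case the input is transformed by: swap each adjacent pair of characters (1↔2, 3↔4, ...), then move the first character to the end.
Doing the same to "svkumeprsmnz": "sukemrpmsznv".

sukemrpmsznv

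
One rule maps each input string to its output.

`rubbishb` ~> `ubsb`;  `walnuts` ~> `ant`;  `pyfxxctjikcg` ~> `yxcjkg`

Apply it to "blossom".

lso

The rule is to keep every other character starting from the second (positions 2nd, 4th, 6th, ...).
"blossom" → "lso".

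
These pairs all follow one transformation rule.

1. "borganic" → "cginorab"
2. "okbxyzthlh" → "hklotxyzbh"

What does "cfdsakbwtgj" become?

cdfgjkstwab

In each case the input is transformed by: sort the characters into alphabetical order, then move the first 2 characters to the end (rotate left by 2).
Starting from "cfdsakbwtgj": after the first operation, "abcdfgjkstw"; after the second, "cdfgjkstwab".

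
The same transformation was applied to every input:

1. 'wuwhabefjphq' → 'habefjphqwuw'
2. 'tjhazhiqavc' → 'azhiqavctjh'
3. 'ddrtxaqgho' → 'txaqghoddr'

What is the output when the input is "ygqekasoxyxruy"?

ekasoxyxruyygq

Looking at the pairs, the operation is to move the first 3 characters to the end (rotate left by 3).
Applying that to "ygqekasoxyxruy" gives "ekasoxyxruyygq".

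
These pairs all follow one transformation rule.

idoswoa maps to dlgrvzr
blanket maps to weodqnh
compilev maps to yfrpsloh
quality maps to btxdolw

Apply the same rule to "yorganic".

The transformation: shift every letter 3 places forward in the alphabet (wrapping around), then move the last character to the front.
Applying both steps to "yorganic": "brujdqlf", then "fbrujdql".

fbrujdql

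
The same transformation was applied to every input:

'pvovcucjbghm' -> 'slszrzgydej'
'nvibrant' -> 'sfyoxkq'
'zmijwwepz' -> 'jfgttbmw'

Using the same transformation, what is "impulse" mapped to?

jmripb

The transformation: delete the first character, then shift every letter 3 places backward in the alphabet (wrapping around).
For "impulse", step one produces "mpulse"; step two turns that into "jmripb".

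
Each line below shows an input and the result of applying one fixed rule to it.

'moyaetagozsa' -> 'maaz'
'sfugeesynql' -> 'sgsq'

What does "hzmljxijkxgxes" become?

The rule is to keep one character in every 3, starting at position 1 (positions 1st, 4th, 7th, ...).
Applying that to "hzmljxijkxgxes" gives "hlixe".

hlixe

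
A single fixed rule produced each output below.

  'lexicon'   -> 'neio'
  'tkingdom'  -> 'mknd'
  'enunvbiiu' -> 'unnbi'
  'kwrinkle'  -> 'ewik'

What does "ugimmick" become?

The pattern: move the last character to the front, then keep every other character starting from the first (positions 1st, 3rd, 5th, ...).
Applying both steps to "ugimmick": "kugimmic", then "kgmi".

kgmi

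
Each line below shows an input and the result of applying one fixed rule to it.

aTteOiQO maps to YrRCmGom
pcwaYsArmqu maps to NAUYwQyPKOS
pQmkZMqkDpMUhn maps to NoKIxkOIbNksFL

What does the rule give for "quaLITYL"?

OSYjgrwj

Rule — flip the case of every letter, then shift every letter 2 places backward in the alphabet (wrapping around).
Working it through for "quaLITYL": intermediate "QUAlityl", final "OSYjgrwj".
(Check on "pQmkZMqkDpMUhn": → "PqMKzmQKdPmuHN" → "NoKIxkOIbNksFL" ✓)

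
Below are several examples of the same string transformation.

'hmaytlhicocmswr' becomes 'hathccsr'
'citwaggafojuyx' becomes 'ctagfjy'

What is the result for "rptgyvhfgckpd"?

The rule is to keep every other character starting from the first (positions 1st, 3rd, 5th, ...).
"rptgyvhfgckpd" → "rtyhgkd".

rtyhgkd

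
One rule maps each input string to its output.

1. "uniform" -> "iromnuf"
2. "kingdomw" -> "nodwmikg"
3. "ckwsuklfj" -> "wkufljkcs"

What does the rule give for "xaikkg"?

igkaxk

In each case the input is transformed by: swap each adjacent pair of characters (1↔2, 3↔4, ...), then move the first 3 characters to the end (rotate left by 3).
Applying both steps to "xaikkg": "axkigk", then "igkaxk".
(Check on "kingdomw": → "ikgnodwm" → "nodwmikg" ✓)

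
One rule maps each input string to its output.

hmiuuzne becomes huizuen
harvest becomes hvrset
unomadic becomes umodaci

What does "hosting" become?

What's happening: swap each adjacent pair of characters (1↔2, 3↔4, ...), then delete the first character.
For "hosting", step one produces "ohtsnig"; step two turns that into "htsnig".

htsnig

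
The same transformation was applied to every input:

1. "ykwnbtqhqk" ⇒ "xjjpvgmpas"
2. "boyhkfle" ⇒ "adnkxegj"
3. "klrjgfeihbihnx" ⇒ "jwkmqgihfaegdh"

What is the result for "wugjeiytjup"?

vottfiisdxh

What's happening: shift every letter 1 place backward in the alphabet (wrapping around), then take characters alternately from the front and the back (1st, last, 2nd, 2nd-last, ...).
For "wugjeiytjup", step one produces "vtfidhxsito"; step two turns that into "vottfiisdxh".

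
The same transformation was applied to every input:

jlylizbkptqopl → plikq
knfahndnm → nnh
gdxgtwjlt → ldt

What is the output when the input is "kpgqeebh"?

The transformation: move the last 2 characters to the front (rotate right by 2), then keep one character in every 3, starting at position 1 (positions 1st, 4th, 7th, ...).
Applying both steps to "kpgqeebh": "bhkpgqee", then "bpe".

bpe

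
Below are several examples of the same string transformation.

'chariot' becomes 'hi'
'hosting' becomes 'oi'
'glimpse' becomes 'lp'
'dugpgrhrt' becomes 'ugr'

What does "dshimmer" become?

smr

The transformation: keep one character in every 3, starting at position 2 (positions 2nd, 5th, 8th, ...).
So "dshimmer" becomes "smr".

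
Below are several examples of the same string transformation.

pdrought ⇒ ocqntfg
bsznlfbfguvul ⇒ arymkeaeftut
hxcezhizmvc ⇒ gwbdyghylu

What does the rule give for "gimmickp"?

In each case the input is transformed by: shift every letter 1 place backward in the alphabet (wrapping around), then delete the last character.
On "gimmickp": the first step gives "fhllhbjo", and the second then gives "fhllhbj".

fhllhbj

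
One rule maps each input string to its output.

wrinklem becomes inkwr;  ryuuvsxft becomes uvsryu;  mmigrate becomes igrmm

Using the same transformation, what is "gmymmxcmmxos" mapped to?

What's happening: delete the last 3 characters, then move the last 3 characters to the front (rotate right by 3).
For "gmymmxcmmxos", step one produces "gmymmxcmm"; step two turns that into "cmmgmymmx".

cmmgmymmx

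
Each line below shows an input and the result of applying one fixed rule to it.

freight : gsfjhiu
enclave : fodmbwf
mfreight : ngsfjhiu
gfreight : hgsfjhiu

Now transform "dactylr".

ebduzms

What's happening: shift every letter 1 place forward in the alphabet (wrapping around).
For "dactylr" the result is "ebduzms".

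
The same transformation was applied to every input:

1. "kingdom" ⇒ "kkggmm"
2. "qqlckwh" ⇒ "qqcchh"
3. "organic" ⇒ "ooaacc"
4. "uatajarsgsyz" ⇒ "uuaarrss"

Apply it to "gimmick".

ggmmkk

The transformation: keep one character in every 3, starting at position 1 (positions 1st, 4th, 7th, ...), then double every character.
Working it through for "gimmick": intermediate "gmk", final "ggmmkk".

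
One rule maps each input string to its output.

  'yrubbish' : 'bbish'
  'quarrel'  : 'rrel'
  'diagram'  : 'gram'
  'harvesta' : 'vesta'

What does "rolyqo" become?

In each case the input is transformed by: delete the first 3 characters.
On "rolyqo" that produces "yqo".

yqo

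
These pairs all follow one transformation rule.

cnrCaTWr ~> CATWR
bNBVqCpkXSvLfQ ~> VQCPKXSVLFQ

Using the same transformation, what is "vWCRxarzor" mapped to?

The transformation: delete the first 3 characters, then convert every letter to uppercase.
Applying that to "vWCRxarzor" gives "RXARZOR".

RXARZOR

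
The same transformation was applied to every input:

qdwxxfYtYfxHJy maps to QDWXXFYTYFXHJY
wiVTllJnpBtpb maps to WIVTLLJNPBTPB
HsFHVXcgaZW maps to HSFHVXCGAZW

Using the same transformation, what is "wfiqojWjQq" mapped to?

WFIQOJWJQQ

The pattern: convert every letter to uppercase.
"wfiqojWjQq" → "WFIQOJWJQQ".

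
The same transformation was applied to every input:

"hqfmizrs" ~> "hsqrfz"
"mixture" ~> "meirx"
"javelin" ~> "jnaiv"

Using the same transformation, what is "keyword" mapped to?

The pattern: take characters alternately from the front and the back (1st, last, 2nd, 2nd-last, ...), then delete the last 2 characters.
For "keyword" the result is "kdery".

kdery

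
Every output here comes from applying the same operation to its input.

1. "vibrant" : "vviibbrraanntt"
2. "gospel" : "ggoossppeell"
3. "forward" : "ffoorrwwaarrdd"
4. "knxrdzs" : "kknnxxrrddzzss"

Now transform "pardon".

The rule is to double every character.
So "pardon" becomes "ppaarrddoonn".

ppaarrddoonn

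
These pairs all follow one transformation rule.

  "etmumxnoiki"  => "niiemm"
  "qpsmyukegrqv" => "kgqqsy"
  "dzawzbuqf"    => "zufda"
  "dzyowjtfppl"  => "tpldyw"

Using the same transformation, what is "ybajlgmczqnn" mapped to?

The transformation: keep every other character starting from the first (positions 1st, 3rd, 5th, ...), then move the last 3 characters to the front (rotate right by 3).
On "ybajlgmczqnn": the first step gives "yalmzn", and the second then gives "mznyal".

mznyal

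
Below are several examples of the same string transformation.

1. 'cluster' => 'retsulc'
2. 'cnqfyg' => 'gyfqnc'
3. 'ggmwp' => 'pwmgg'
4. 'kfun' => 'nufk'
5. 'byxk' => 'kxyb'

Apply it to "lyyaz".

zayyl

In each case the input is transformed by: reverse the string.
Applying that to "lyyaz" gives "zayyl".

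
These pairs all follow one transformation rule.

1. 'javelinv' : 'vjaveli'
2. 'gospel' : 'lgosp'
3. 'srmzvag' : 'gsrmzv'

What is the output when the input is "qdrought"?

tqdroug

Rule — move the last character to the front, then delete the last character.
Working it through for "qdrought": intermediate "tqdrough", final "tqdroug".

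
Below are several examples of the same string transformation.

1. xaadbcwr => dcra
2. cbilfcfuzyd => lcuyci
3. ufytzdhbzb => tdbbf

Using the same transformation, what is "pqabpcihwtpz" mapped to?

bchtzq

In each case the input is transformed by: move the first 3 characters to the end (rotate left by 3), then keep every other character starting from the first (positions 1st, 3rd, 5th, ...).
On "pqabpcihwtpz" that produces "bchtzq".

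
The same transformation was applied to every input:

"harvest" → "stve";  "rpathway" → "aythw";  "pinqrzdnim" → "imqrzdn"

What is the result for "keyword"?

rdwo

The rule is to delete the first 3 characters, then move the last 2 characters to the front (rotate right by 2).
Applying that to "keyword" gives "rdwo".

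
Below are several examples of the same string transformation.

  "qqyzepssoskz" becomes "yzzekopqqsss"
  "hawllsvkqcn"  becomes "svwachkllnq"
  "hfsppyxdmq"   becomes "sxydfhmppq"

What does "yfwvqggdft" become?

The transformation: sort the characters into alphabetical order, then move the last 3 characters to the front (rotate right by 3).
Applying both steps to "yfwvqggdft": "dffggqtvwy", then "vwydffggqt".

vwydffggqt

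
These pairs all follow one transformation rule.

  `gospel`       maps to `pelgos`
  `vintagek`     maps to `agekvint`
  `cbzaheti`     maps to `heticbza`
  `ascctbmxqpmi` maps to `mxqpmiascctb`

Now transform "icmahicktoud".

In each case the input is transformed by: swap the front and back halves of the string.
Applying that to "icmahicktoud" gives "cktoudicmahi".

cktoudicmahi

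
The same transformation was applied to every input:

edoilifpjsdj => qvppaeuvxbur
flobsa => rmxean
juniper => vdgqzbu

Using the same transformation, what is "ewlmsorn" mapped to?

The rule is to shift every letter 12 places forward in the alphabet (wrapping around), then take characters alternately from the front and the back (1st, last, 2nd, 2nd-last, ...).
On "ewlmsorn": the first step gives "qixyeadz", and the second then gives "qzidxaye".

qzidxaye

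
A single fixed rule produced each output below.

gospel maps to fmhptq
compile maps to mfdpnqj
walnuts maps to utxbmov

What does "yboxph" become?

qizcpy

Each output is the input with this applied: move the last 2 characters to the front (rotate right by 2), then shift every letter 1 place forward in the alphabet (wrapping around).
On "yboxph": the first step gives "phybox", and the second then gives "qizcpy".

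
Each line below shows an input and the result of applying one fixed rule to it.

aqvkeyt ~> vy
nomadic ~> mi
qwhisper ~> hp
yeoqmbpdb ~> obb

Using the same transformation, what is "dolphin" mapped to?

li

Each output is the input with this applied: keep one character in every 3, starting at position 3 (positions 3rd, 6th, 9th, ...).
So "dolphin" becomes "li".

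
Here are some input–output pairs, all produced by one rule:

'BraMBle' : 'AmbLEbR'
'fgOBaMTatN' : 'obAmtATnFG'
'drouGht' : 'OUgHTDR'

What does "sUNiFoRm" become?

nIfOrMSu

Rule — move the first 2 characters to the end (rotate left by 2), then flip the case of every letter.
"sUNiFoRm" → "nIfOrMSu".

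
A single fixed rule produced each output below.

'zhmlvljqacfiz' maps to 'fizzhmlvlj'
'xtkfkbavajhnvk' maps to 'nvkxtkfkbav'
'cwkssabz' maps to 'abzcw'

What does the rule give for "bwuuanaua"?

In each case the input is transformed by: move the last 3 characters to the front (rotate right by 3), then delete the last 3 characters.
"bwuuanaua" → "auabwu".

auabwu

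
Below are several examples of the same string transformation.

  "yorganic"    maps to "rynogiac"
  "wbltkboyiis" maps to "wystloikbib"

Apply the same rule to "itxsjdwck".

wxstjkdic

What's happening: sort the characters into reverse alphabetical order, then swap each adjacent pair of characters (1↔2, 3↔4, ...).
Starting from "itxsjdwck": after the first operation, "xwtskjidc"; after the second, "wxstjkdic".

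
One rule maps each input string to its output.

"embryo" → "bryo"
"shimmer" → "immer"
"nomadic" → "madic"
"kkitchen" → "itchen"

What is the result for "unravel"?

ravel

Each output is the input with this applied: delete the first 2 characters.
Doing the same to "unravel": "ravel".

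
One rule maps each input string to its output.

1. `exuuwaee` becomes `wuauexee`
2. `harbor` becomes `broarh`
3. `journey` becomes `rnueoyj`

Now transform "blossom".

ssoolmb

The pattern: take characters alternately from the front and the back (1st, last, 2nd, 2nd-last, ...), then reverse the string.
"blossom" → "ssoolmb".
(Check on "harbor": → "hraorb" → "broarh" ✓)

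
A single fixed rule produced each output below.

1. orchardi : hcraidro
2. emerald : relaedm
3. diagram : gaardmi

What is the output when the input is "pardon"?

drnoap

In each case the input is transformed by: move the first 2 characters to the end (rotate left by 2), then swap each adjacent pair of characters (1↔2, 3↔4, ...).
For "pardon", step one produces "rdonpa"; step two turns that into "drnoap".
(Check on "orchardi": → "chardior" → "hcraidro" ✓)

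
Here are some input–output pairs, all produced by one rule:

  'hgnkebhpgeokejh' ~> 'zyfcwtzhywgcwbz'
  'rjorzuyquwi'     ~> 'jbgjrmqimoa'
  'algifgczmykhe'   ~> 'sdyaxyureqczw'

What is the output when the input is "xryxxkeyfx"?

The transformation: shift every letter 8 places backward in the alphabet (wrapping around).
Doing the same to "xryxxkeyfx": "pjqppcwqxp".

pjqppcwqxp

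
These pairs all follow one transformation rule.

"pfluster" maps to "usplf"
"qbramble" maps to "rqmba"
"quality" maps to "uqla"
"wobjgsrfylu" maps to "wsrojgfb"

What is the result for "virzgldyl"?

zvrlig

Looking at the pairs, the operation is to delete the last 3 characters, then sort the characters into reverse alphabetical order.
For "virzgldyl" the result is "zvrlig".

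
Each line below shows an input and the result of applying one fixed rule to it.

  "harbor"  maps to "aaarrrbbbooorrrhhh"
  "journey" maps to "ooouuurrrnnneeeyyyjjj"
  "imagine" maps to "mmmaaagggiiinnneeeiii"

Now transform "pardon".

aaarrrdddooonnnppp

Rule — repeat every character 3 times, then move the first 3 characters to the end (rotate left by 3).
Starting from "pardon": after the first operation, "pppaaarrrdddooonnn"; after the second, "aaarrrdddooonnnppp".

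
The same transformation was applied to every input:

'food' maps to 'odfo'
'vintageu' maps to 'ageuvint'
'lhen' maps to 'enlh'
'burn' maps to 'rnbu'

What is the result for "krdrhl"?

Looking at the pairs, the operation is to swap the front and back halves of the string.
On "krdrhl" that produces "rhlkrd".

rhlkrd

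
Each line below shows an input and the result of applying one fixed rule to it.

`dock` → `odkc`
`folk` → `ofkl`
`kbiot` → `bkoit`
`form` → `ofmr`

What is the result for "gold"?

The pattern: swap each adjacent pair of characters (1↔2, 3↔4, ...).
"gold" → "ogdl".

ogdl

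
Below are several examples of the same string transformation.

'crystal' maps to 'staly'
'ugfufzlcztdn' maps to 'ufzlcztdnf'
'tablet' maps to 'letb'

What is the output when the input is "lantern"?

ternn

Looking at the pairs, the operation is to delete the first 2 characters, then move the first character to the end.
On "lantern": the first step gives "ntern", and the second then gives "ternn".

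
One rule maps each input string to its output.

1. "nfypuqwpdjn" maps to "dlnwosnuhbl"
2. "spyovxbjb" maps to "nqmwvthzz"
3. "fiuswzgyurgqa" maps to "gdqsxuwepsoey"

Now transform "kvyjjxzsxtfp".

The rule is to shift every letter 2 places backward in the alphabet (wrapping around), then swap each adjacent pair of characters (1↔2, 3↔4, ...).
Applying both steps to "kvyjjxzsxtfp": "itwhhvxqvrdn", then "tihwvhqxrvnd".

tihwvhqxrvnd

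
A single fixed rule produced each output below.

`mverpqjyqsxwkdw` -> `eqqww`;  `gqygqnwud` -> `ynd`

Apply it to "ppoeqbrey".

What's happening: keep one character in every 3, starting at position 3 (positions 3rd, 6th, 9th, ...).
Applying that to "ppoeqbrey" gives "oby".

oby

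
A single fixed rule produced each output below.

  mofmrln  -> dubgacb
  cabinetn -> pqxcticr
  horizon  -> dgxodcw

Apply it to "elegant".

atvpcit

Rule — move the first character to the end, then shift every letter 11 places backward in the alphabet (wrapping around).
On "elegant": the first step gives "legante", and the second then gives "atvpcit".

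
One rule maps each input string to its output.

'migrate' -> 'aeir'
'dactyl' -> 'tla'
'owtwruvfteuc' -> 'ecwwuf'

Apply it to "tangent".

What's happening: move the last 3 characters to the front (rotate right by 3), then keep every other character starting from the first (positions 1st, 3rd, 5th, ...).
"tangent" → "etag".

etag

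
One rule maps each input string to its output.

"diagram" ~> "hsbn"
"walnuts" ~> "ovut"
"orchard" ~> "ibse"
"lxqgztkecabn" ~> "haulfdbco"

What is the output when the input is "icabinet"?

In each case the input is transformed by: shift every letter 1 place forward in the alphabet (wrapping around), then delete the first 3 characters.
For "icabinet", step one produces "jdbcjofu"; step two turns that into "cjofu".

cjofu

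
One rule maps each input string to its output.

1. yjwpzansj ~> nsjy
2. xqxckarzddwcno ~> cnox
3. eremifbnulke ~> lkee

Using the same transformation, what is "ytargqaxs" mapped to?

axsy

Each output is the input with this applied: move the last 3 characters to the front (rotate right by 3), then keep only the first 4 characters.
On "ytargqaxs" that produces "axsy".
(Check on "yjwpzansj": → "nsjyjwpza" → "nsjy" ✓)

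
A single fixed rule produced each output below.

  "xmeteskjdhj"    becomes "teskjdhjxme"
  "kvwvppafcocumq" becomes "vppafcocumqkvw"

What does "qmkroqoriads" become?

Rule — move the first 3 characters to the end (rotate left by 3).
For "qmkroqoriads" the result is "roqoriadsqmk".

roqoriadsqmk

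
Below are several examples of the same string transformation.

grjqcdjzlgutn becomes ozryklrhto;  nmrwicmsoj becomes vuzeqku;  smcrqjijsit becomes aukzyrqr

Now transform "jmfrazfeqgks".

runzihnmy

In each case the input is transformed by: delete the last 3 characters, then shift every letter 8 places forward in the alphabet (wrapping around).
On "jmfrazfeqgks": the first step gives "jmfrazfeq", and the second then gives "runzihnmy".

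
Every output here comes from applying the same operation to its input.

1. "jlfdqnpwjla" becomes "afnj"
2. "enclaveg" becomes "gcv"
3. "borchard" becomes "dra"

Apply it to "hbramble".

Rule — move the last character to the front, then keep one character in every 3, starting at position 1 (positions 1st, 4th, 7th, ...).
On "hbramble": the first step gives "ehbrambl", and the second then gives "erb".

erb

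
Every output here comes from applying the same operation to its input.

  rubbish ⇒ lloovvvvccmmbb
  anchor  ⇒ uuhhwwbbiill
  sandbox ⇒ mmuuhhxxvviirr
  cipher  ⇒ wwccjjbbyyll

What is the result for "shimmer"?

Looking at the pairs, the operation is to shift every letter 6 places backward in the alphabet (wrapping around), then double every character.
"shimmer" → "mbcggyl" → "mmbbccggggyyll".

mmbbccggggyyll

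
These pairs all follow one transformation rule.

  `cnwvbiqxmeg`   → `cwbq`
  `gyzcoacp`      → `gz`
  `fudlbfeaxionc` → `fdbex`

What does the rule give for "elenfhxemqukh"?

eefxm

The pattern: keep every other character starting from the first (positions 1st, 3rd, 5th, ...), then delete the last 2 characters.
"elenfhxemqukh" → "eefxm".
(Check on "fudlbfeaxionc": → "fdbexoc" → "fdbex" ✓)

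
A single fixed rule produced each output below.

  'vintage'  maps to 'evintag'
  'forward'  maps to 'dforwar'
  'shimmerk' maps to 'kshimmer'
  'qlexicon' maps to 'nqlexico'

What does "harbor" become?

What's happening: move the last character to the front.
For "harbor" the result is "rharbo".

rharbo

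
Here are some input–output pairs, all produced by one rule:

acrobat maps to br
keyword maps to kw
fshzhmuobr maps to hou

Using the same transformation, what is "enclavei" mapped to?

The transformation: sort the characters into alphabetical order, then keep one character in every 3, starting at position 3 (positions 3rd, 6th, 9th, ...).
Applying that to "enclavei" gives "el".

el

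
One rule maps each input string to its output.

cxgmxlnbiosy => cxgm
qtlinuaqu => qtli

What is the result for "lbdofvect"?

lbdo

The rule is to keep only the first 4 characters.
So "lbdofvect" becomes "lbdo".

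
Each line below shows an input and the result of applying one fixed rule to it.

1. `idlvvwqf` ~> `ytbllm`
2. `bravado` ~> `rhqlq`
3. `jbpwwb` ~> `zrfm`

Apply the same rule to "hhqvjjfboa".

xxglzzvr

Each output is the input with this applied: shift every letter 10 places backward in the alphabet (wrapping around), then delete the last 2 characters.
"hhqvjjfboa" → "xxglzzvreq" → "xxglzzvr".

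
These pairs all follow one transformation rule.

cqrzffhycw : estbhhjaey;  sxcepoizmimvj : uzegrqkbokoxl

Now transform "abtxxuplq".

In each case the input is transformed by: shift every letter 2 places forward in the alphabet (wrapping around).
Doing the same to "abtxxuplq": "cdvzzwrns".

cdvzzwrns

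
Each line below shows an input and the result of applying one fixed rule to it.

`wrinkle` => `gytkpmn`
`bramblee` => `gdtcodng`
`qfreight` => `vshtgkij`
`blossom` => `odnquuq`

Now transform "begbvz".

Rule — shift every letter 2 places forward in the alphabet (wrapping around), then move the last character to the front.
On "begbvz": the first step gives "dgidxb", and the second then gives "bdgidx".

bdgidx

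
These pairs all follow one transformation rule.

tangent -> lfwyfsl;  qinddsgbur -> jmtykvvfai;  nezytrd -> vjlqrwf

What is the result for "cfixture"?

wjmlpaxu

Looking at the pairs, the operation is to reverse the string, then shift every letter 8 places backward in the alphabet (wrapping around).
So "cfixture" becomes "wjmlpaxu".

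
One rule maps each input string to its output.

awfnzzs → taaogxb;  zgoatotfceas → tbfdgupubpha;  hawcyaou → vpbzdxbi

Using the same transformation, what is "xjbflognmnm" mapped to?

nonohpmgcky

What's happening: shift every letter 1 place forward in the alphabet (wrapping around), then reverse the string.
"xjbflognmnm" → "ykcgmphonon" → "nonohpmgcky".
(Check on "awfnzzs": → "bxgoaat" → "taaogxb" ✓)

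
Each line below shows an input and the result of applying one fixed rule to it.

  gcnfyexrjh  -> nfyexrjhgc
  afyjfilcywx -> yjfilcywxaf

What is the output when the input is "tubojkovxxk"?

bojkovxxktu

Looking at the pairs, the operation is to move the first 2 characters to the end (rotate left by 2).
For "tubojkovxxk" the result is "bojkovxxktu".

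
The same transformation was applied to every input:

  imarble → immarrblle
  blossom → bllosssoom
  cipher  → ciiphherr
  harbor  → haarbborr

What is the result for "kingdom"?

kiinggdoom

The transformation: repeat every character 3 times, then keep every other character starting from the second (positions 2nd, 4th, 6th, ...).
Working it through for "kingdom": intermediate "kkkiiinnngggdddooommm", final "kiinggdoom".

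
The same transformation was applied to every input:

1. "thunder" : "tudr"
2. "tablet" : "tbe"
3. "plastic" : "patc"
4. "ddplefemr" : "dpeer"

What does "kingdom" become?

kndm

Looking at the pairs, the operation is to keep every other character starting from the first (positions 1st, 3rd, 5th, ...).
"kingdom" → "kndm".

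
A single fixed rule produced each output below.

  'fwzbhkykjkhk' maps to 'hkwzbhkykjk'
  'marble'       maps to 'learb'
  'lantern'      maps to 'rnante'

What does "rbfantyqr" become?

Rule — delete the first character, then move the last 2 characters to the front (rotate right by 2).
Starting from "rbfantyqr": after the first operation, "bfantyqr"; after the second, "qrbfanty".

qrbfanty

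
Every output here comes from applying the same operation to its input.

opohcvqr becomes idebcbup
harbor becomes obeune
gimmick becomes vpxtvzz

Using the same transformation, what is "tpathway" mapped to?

The rule is to shift every letter 13 places forward in the alphabet (wrapping around) — i.e. ROT13, then move the last 3 characters to the front (rotate right by 3).
For "tpathway" the result is "jnlgcngu".

jnlgcngu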